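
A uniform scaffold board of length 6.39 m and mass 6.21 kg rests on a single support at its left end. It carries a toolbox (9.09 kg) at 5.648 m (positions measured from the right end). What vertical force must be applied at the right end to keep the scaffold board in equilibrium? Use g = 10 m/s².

F ≈ 41.6 N

Take moments about the left end.
Beam weight: 6.21 × 10 = 62.1 N down at 3.195 m → arm 3.195 m, τ = 62.1 × 3.195 = 198.4 N·m clockwise.
Toolbox: 9.09 × 10 = 90.9 N down at 5.648 m → arm 0.742 m, τ = 90.9 × 0.742 = 67.45 N·m clockwise.
Net moment of the loads = 265.9 N·m clockwise.
The upward force F acts at the right end, arm 6.39 m, giving F × 6.39 counterclockwise.
For rotational equilibrium, F × 6.39 = 265.9, so F = 265.9 / 6.39 = 41.6 N.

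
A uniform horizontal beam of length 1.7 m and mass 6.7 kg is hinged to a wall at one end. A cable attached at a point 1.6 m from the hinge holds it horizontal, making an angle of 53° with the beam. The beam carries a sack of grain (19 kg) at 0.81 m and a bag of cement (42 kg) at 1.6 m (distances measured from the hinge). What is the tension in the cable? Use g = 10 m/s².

T ≈ 691 N

Taking torques about the hinge:
Beam weight: 6.7 × 10 = 67 N down at 0.85 m → arm 0.85 m, τ = 67 × 0.85 = 56.95 N·m clockwise.
Sack of grain: 19 × 10 = 190 N down at 0.81 m → arm 0.81 m, τ = 190 × 0.81 = 153.9 N·m clockwise.
Bag of cement: 42 × 10 = 420 N down at 1.6 m → arm 1.6 m, τ = 420 × 1.6 = 672 N·m clockwise.
Total clockwise load moment = 882.9 N·m.
The cable tension T acts at 1.6 m; only its component perpendicular to the beam, T sinθ, produces torque. sin 53° = 0.7986.
Balancing moments: T × 1.6 × 0.7986 = 882.9, giving T = 882.9 / 1.278 = 691 N.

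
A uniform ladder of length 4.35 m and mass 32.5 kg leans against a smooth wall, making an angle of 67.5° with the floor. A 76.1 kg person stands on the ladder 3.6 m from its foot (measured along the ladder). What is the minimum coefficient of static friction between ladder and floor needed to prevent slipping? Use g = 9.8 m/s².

μ_min ≈ 0.302

Choose the foot of the ladder as the axis so the floor normal and friction both act there and drop out.
Ladder weight 32.5×9.8 = 318.5 N acts at 2.175 m along the ladder; its horizontal arm is 2.175·cos67.5° = 0.8323 m → τ = 265.1 N·m clockwise.
Person: 76.1×9.8 = 745.8 N at 3.6 m → arm 1.378 m → τ = 1028 N·m clockwise.
Wall normal N acts horizontally at the top; its moment arm is the height L sinθ = 4.35·sin67.5° = 4.019 m, counterclockwise.
For rotational equilibrium, N × 4.019 = 1293, so N = 321.7 N.
ΣFx = 0 ⇒ f = N_wall = 321.7 N. ΣFy = 0 ⇒ N_floor = 1064 N.
μ_min = f / N_floor = 321.7 / 1064 = 0.302.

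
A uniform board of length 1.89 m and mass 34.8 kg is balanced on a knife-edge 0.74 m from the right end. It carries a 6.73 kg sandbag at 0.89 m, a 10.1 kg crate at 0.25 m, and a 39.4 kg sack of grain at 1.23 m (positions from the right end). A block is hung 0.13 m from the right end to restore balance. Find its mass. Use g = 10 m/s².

m ≈ 36.9 kg

Sum moments about the knife-edge (at 0.74 m from the right end) (the support reaction has zero arm there).
Beam weight: 34.8 × 10 = 348 N down at 0.945 m → arm 0.205 m, τ = 348 × 0.205 = 71.34 N·m counterclockwise.
Sandbag: 6.73 × 10 = 67.3 N down at 0.89 m → arm 0.15 m, τ = 67.3 × 0.15 = 10.09 N·m counterclockwise.
Crate: 10.1 × 10 = 101 N down at 0.25 m → arm 0.49 m, τ = 101 × 0.49 = 49.49 N·m clockwise.
Sack of grain: 39.4 × 10 = 394 N down at 1.23 m → arm 0.49 m, τ = 394 × 0.49 = 193.1 N·m counterclockwise.
Net moment of known loads = 225 N·m counterclockwise.
An unknown mass m at 0.13 m has arm 0.61 m; its moment is m·g·0.61 clockwise.
Setting net torque to zero: m × 10 × 0.61 = 225 → m = 225 / (10 × 0.61) = 36.9 kg.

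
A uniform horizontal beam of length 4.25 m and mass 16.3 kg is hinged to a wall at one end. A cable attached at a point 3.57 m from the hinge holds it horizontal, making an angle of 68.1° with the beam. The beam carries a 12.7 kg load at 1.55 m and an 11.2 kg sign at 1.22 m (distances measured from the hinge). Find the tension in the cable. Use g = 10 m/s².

Taking torques about the hinge:
Beam weight: 16.3 × 10 = 163 N down at 2.125 m → arm 2.125 m, τ = 163 × 2.125 = 346.4 N·m clockwise.
Load: 12.7 × 10 = 127 N down at 1.55 m → arm 1.55 m, τ = 127 × 1.55 = 196.8 N·m clockwise.
Sign: 11.2 × 10 = 112 N down at 1.22 m → arm 1.22 m, τ = 112 × 1.22 = 136.6 N·m clockwise.
Total clockwise load moment = 679.8 N·m.
The cable tension T acts at 3.57 m; only its component perpendicular to the beam, T sinθ, produces torque. sin 68.1° = 0.9278.
For rotational equilibrium, T × 3.57 × 0.9278 = 679.8, so T = 679.8 / 3.312 = 205 N.

T ≈ 205 N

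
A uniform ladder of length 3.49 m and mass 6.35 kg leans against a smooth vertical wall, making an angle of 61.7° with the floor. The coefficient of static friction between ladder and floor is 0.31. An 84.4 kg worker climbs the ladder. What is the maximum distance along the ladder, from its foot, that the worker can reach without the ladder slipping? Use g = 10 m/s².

d ≈ 2.03 m

Take moments about the foot of the ladder.
Ladder weight 6.35×10 = 63.5 N acts at 1.745 m along the ladder; its horizontal arm is 1.745·cos61.7° = 0.8273 m → τ = 52.53 N·m clockwise.
Worker weight 84.4×10 = 844 N at distance d → arm d·cos61.7° → τ = 844·d·0.4741 clockwise.
Wall normal N at the top has arm L sinθ = 3.073 m counterclockwise, so Στ = 0 gives N·3.073 = 52.53 + 400.1·d.
ΣFy = 0 ⇒ N_floor = 907.5 N, so the maximum friction is μ_s·N_floor = 0.31×907.5 = 281.3 N. ΣFx = 0 ⇒ N_wall = f, so at the slipping point N = 281.3 N.
Substituting: 281.3×3.073 = 52.53 + 400.1·d ⇒ d = (864.4 − 52.53) / 400.1 = 2.03 m.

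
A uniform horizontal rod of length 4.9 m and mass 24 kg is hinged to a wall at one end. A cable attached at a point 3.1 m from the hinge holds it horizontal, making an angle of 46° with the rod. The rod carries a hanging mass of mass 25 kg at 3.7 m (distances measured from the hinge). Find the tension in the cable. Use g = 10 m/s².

T ≈ 678 N

Choose the hinge as the axis so the unknown hinge reaction has zero arm there.
Beam weight: 24 × 10 = 240 N down at 2.45 m → arm 2.45 m, τ = 240 × 2.45 = 588 N·m clockwise.
Hanging mass: 25 × 10 = 250 N down at 3.7 m → arm 3.7 m, τ = 250 × 3.7 = 925 N·m clockwise.
Total clockwise load moment = 1513 N·m.
The cable tension T acts at 3.1 m; only its component perpendicular to the rod, T sinθ, produces torque. sin 46° = 0.7193.
Setting net torque to zero: T × 3.1 × 0.7193 = 1513 → T = 1513 / 2.23 = 678 N.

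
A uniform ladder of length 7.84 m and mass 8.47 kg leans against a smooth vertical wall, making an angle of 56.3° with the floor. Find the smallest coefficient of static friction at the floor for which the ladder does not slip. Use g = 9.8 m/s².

μ_min ≈ 0.333

Choose the foot of the ladder as the axis so the floor normal and friction both act there and drop out.
Ladder weight 8.47×9.8 = 83.01 N acts at 3.92 m along the ladder; its horizontal arm is 3.92·cos56.3° = 2.175 m → τ = 180.5 N·m clockwise.
Wall normal N acts horizontally at the top; its moment arm is the height L sinθ = 7.84·sin56.3° = 6.523 m, counterclockwise.
For rotational equilibrium, N × 6.523 = 180.5, so N = 27.67 N.
ΣFx = 0 ⇒ f = N_wall = 27.67 N. ΣFy = 0 ⇒ N_floor = 83.01 N.
μ_min = f / N_floor = 27.67 / 83.01 = 0.333.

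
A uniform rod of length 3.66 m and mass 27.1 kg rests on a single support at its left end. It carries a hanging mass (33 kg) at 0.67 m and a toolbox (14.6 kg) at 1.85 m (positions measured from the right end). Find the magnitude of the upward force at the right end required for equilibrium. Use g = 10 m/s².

F ≈ 477 N

Take moments about the left end.
Beam weight: 27.1 × 10 = 271 N down at 1.83 m → arm 1.83 m, τ = 271 × 1.83 = 495.9 N·m clockwise.
Hanging mass: 33 × 10 = 330 N down at 0.67 m → arm 2.99 m, τ = 330 × 2.99 = 986.7 N·m clockwise.
Toolbox: 14.6 × 10 = 146 N down at 1.85 m → arm 1.81 m, τ = 146 × 1.81 = 264.3 N·m clockwise.
Net moment of the loads = 1747 N·m clockwise.
The upward force F acts at the right end, arm 3.66 m, giving F × 3.66 counterclockwise.
For rotational equilibrium, F × 3.66 = 1747, so F = 1747 / 3.66 = 477 N.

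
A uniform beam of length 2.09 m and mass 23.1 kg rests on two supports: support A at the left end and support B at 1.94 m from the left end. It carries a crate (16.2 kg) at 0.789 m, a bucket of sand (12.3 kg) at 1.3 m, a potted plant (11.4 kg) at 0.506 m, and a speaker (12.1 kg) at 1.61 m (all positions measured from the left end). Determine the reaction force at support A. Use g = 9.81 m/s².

R_A ≈ 341 N

Taking torques about support B:
Beam weight: 23.1 × 9.81 = 226.6 N down at 1.045 m → arm 0.895 m, τ = 226.6 × 0.895 = 202.8 N·m counterclockwise.
Crate: 16.2 × 9.81 = 158.9 N down at 0.789 m → arm 1.151 m, τ = 158.9 × 1.151 = 182.9 N·m counterclockwise.
Bucket of sand: 12.3 × 9.81 = 120.7 N down at 1.3 m → arm 0.64 m, τ = 120.7 × 0.64 = 77.25 N·m counterclockwise.
Potted plant: 11.4 × 9.81 = 111.8 N down at 0.506 m → arm 1.434 m, τ = 111.8 × 1.434 = 160.3 N·m counterclockwise.
Speaker: 12.1 × 9.81 = 118.7 N down at 1.61 m → arm 0.33 m, τ = 118.7 × 0.33 = 39.17 N·m counterclockwise.
Net load moment about support B = 662.4 N·m counterclockwise.
Reaction R at support A is upward at 0 m, arm 1.94 m → moment R × 1.94 clockwise.
Balancing moments: R × 1.94 = 662.4, giving R = 341 N.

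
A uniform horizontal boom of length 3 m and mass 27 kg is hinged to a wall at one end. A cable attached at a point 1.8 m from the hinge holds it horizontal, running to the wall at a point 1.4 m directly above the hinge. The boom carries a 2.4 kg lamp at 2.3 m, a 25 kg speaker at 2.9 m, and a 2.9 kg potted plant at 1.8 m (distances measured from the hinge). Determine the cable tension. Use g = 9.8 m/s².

About the hinge:
Beam weight: 27 × 9.8 = 264.6 N down at 1.5 m → arm 1.5 m, τ = 264.6 × 1.5 = 396.9 N·m clockwise.
Lamp: 2.4 × 9.8 = 23.52 N down at 2.3 m → arm 2.3 m, τ = 23.52 × 2.3 = 54.1 N·m clockwise.
Speaker: 25 × 9.8 = 245 N down at 2.9 m → arm 2.9 m, τ = 245 × 2.9 = 710.5 N·m clockwise.
Potted plant: 2.9 × 9.8 = 28.42 N down at 1.8 m → arm 1.8 m, τ = 28.42 × 1.8 = 51.16 N·m clockwise.
Total clockwise load moment = 1213 N·m.
The cable tension T acts at 1.8 m; only its component perpendicular to the boom, T sinθ, produces torque. sinθ = h/√(h²+d²) = 1.4/√(1.4²+1.8²) = 0.6139.
Στ = 0 ⇒ T × 1.8 × 0.6139 = 1213 ⇒ T = 1213 / 1.105 = 1100 N.

T ≈ 1100 N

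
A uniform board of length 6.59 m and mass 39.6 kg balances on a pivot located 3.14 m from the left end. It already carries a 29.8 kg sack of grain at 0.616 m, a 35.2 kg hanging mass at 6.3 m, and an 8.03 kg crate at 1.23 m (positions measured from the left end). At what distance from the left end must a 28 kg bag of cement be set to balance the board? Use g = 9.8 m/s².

x ≈ 2.18 m from the left end

Taking torques about the pivot (at 3.14 m from the left end):
Beam weight: 39.6 × 9.8 = 388.1 N down at 3.295 m → arm 0.155 m, τ = 388.1 × 0.155 = 60.16 N·m clockwise.
Sack of grain: 29.8 × 9.8 = 292 N down at 0.616 m → arm 2.524 m, τ = 292 × 2.524 = 737 N·m counterclockwise.
Hanging mass: 35.2 × 9.8 = 345 N down at 6.3 m → arm 3.16 m, τ = 345 × 3.16 = 1090 N·m clockwise.
Crate: 8.03 × 9.8 = 78.69 N down at 1.23 m → arm 1.91 m, τ = 78.69 × 1.91 = 150.3 N·m counterclockwise.
Net moment of existing loads = 262.9 N·m clockwise.
The bag of cement weighs 28 × 9.8 = 274.4 N and must supply an equal counterclockwise moment, so its lever arm about the pivot is 262.9 / 274.4 = 0.958 m.
That puts it at 3.14 − 0.958 = 2.18 m from the left end.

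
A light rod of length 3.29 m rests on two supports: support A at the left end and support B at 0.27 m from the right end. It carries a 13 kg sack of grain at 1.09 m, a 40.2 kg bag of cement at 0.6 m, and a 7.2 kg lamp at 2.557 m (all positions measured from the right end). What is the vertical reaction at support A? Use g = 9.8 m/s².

Take moments about support B.
Sack of grain: 13 × 9.8 = 127.4 N down at 1.09 m → arm 0.82 m, τ = 127.4 × 0.82 = 104.5 N·m counterclockwise.
Bag of cement: 40.2 × 9.8 = 394 N down at 0.6 m → arm 0.33 m, τ = 394 × 0.33 = 130 N·m counterclockwise.
Lamp: 7.2 × 9.8 = 70.56 N down at 2.557 m → arm 2.287 m, τ = 70.56 × 2.287 = 161.4 N·m counterclockwise.
Net load moment about support B = 395.9 N·m counterclockwise.
Reaction R at support A is upward at 3.29 m, arm 3.02 m → moment R × 3.02 clockwise.
Setting net torque to zero: R × 3.02 = 395.9 → R = 131 N.

R_A ≈ 131 N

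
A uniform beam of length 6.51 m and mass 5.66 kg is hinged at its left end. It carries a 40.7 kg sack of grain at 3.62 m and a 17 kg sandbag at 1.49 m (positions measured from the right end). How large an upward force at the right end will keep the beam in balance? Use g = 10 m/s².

Take moments about the left end.
Beam weight: 5.66 × 10 = 56.6 N down at 3.255 m → arm 3.255 m, τ = 56.6 × 3.255 = 184.2 N·m clockwise.
Sack of grain: 40.7 × 10 = 407 N down at 3.62 m → arm 2.89 m, τ = 407 × 2.89 = 1176 N·m clockwise.
Sandbag: 17 × 10 = 170 N down at 1.49 m → arm 5.02 m, τ = 170 × 5.02 = 853.4 N·m clockwise.
Net moment of the loads = 2214 N·m clockwise.
The upward force F acts at the right end, arm 6.51 m, giving F × 6.51 counterclockwise.
Balancing moments: F × 6.51 = 2214, giving F = 2214 / 6.51 = 340 N.

F ≈ 340 N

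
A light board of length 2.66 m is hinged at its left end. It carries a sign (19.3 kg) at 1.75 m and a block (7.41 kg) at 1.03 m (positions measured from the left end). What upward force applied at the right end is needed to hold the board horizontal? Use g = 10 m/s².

Take moments about the left end.
Sign: 19.3 × 10 = 193 N down at 1.75 m → arm 1.75 m, τ = 193 × 1.75 = 337.8 N·m clockwise.
Block: 7.41 × 10 = 74.1 N down at 1.03 m → arm 1.03 m, τ = 74.1 × 1.03 = 76.32 N·m clockwise.
Net moment of the loads = 414.1 N·m clockwise.
The upward force F acts at the right end, arm 2.66 m, giving F × 2.66 counterclockwise.
Στ = 0 ⇒ F × 2.66 = 414.1 ⇒ F = 414.1 / 2.66 = 156 N.

F ≈ 156 N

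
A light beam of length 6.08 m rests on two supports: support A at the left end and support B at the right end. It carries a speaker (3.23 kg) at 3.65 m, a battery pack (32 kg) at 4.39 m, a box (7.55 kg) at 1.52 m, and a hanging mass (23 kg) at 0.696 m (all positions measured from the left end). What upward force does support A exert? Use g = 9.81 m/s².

About support B:
Speaker: 3.23 × 9.81 = 31.69 N down at 3.65 m → arm 2.43 m, τ = 31.69 × 2.43 = 77.01 N·m counterclockwise.
Battery pack: 32 × 9.81 = 313.9 N down at 4.39 m → arm 1.69 m, τ = 313.9 × 1.69 = 530.5 N·m counterclockwise.
Box: 7.55 × 9.81 = 74.07 N down at 1.52 m → arm 4.56 m, τ = 74.07 × 4.56 = 337.8 N·m counterclockwise.
Hanging mass: 23 × 9.81 = 225.6 N down at 0.696 m → arm 5.384 m, τ = 225.6 × 5.384 = 1215 N·m counterclockwise.
Net load moment about support B = 2160 N·m counterclockwise.
Reaction R at support A is upward at 0 m, arm 6.08 m → moment R × 6.08 clockwise.
For rotational equilibrium, R × 6.08 = 2160, so R = 355 N.

R_A ≈ 355 N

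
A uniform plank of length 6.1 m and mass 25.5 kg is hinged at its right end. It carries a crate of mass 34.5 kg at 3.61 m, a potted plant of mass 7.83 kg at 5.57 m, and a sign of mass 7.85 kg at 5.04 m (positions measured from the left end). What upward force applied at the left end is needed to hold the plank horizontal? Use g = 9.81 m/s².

F ≈ 283 N

Take moments about the right end.
Beam weight: 25.5 × 9.81 = 250.2 N down at 3.05 m → arm 3.05 m, τ = 250.2 × 3.05 = 763.1 N·m counterclockwise.
Crate: 34.5 × 9.81 = 338.4 N down at 3.61 m → arm 2.49 m, τ = 338.4 × 2.49 = 842.6 N·m counterclockwise.
Potted plant: 7.83 × 9.81 = 76.81 N down at 5.57 m → arm 0.53 m, τ = 76.81 × 0.53 = 40.71 N·m counterclockwise.
Sign: 7.85 × 9.81 = 77.01 N down at 5.04 m → arm 1.06 m, τ = 77.01 × 1.06 = 81.63 N·m counterclockwise.
Net moment of the loads = 1728 N·m counterclockwise.
The upward force F acts at the left end, arm 6.1 m, giving F × 6.1 clockwise.
For rotational equilibrium, F × 6.1 = 1728, so F = 1728 / 6.1 = 283 N.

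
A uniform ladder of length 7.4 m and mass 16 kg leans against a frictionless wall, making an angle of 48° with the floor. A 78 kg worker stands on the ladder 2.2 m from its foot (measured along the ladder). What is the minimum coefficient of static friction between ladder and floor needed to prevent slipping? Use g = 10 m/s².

μ_min ≈ 0.299

Take moments about the foot of the ladder.
Ladder weight 16×10 = 160 N acts at 3.7 m along the ladder; its horizontal arm is 3.7·cos48° = 2.476 m → τ = 396.2 N·m clockwise.
Worker: 78×10 = 780 N at 2.2 m → arm 1.472 m → τ = 1148 N·m clockwise.
Wall normal N acts horizontally at the top; its moment arm is the height L sinθ = 7.4·sin48° = 5.499 m, counterclockwise.
Στ = 0 ⇒ N × 5.499 = 1544 ⇒ N = 280.8 N.
ΣFx = 0 ⇒ f = N_wall = 280.8 N. ΣFy = 0 ⇒ N_floor = 940 N.
μ_min = f / N_floor = 280.8 / 940 = 0.299.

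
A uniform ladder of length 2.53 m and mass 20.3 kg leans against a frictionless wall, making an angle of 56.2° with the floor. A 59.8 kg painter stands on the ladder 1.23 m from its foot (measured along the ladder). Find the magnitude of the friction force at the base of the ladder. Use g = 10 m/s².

Take moments about the foot of the ladder.
Ladder weight 20.3×10 = 203 N acts at 1.265 m along the ladder; its horizontal arm is 1.265·cos56.2° = 0.7037 m → τ = 142.9 N·m clockwise.
Painter: 59.8×10 = 598 N at 1.23 m → arm 0.6842 m → τ = 409.2 N·m clockwise.
Wall normal N acts horizontally at the top; its moment arm is the height L sinθ = 2.53·sin56.2° = 2.102 m, counterclockwise.
Setting net torque to zero: N × 2.102 = 552.1 → N = 263 N.
ΣFx = 0: friction at the foot balances the wall's push, so f = N_wall = 263 N.

f ≈ 263 N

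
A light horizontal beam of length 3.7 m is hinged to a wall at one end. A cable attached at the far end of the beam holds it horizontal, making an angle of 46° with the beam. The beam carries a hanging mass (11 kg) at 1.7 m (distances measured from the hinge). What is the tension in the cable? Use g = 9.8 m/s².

Choose the hinge as the axis so the unknown hinge reaction has zero arm there.
Hanging mass: 11 × 9.8 = 107.8 N down at 1.7 m → arm 1.7 m, τ = 107.8 × 1.7 = 183.3 N·m clockwise.
Total clockwise load moment = 183.3 N·m.
The cable tension T acts at 3.7 m; only its component perpendicular to the beam, T sinθ, produces torque. sin 46° = 0.7193.
Στ = 0 ⇒ T × 3.7 × 0.7193 = 183.3 ⇒ T = 183.3 / 2.661 = 68.9 N.

T ≈ 68.9 N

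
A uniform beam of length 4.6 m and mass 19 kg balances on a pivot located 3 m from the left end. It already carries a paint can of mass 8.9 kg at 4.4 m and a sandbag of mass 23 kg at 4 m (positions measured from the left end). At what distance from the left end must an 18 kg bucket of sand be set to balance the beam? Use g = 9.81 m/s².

Taking torques about the pivot (at 3 m from the left end):
Beam weight: 19 × 9.81 = 186.4 N down at 2.3 m → arm 0.7 m, τ = 186.4 × 0.7 = 130.5 N·m counterclockwise.
Paint can: 8.9 × 9.81 = 87.31 N down at 4.4 m → arm 1.4 m, τ = 87.31 × 1.4 = 122.2 N·m clockwise.
Sandbag: 23 × 9.81 = 225.6 N down at 4 m → arm 1 m, τ = 225.6 × 1 = 225.6 N·m clockwise.
Net moment of existing loads = 217.3 N·m clockwise.
The bucket of sand weighs 18 × 9.81 = 176.6 N and must supply an equal counterclockwise moment, so its lever arm about the pivot is 217.3 / 176.6 = 1.23 m.
That puts it at 3 − 1.23 = 1.77 m from the left end.

x ≈ 1.77 m from the left end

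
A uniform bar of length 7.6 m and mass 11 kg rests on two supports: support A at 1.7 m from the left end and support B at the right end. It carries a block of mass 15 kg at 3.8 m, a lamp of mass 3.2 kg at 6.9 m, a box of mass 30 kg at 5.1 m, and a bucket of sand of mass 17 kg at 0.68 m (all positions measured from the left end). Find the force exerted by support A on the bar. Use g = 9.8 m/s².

Choose support B as the axis so its reaction then has zero moment arm.
Beam weight: 11 × 9.8 = 107.8 N down at 3.8 m → arm 3.8 m, τ = 107.8 × 3.8 = 409.6 N·m counterclockwise.
Block: 15 × 9.8 = 147 N down at 3.8 m → arm 3.8 m, τ = 147 × 3.8 = 558.6 N·m counterclockwise.
Lamp: 3.2 × 9.8 = 31.36 N down at 6.9 m → arm 0.7 m, τ = 31.36 × 0.7 = 21.95 N·m counterclockwise.
Box: 30 × 9.8 = 294 N down at 5.1 m → arm 2.5 m, τ = 294 × 2.5 = 735 N·m counterclockwise.
Bucket of sand: 17 × 9.8 = 166.6 N down at 0.68 m → arm 6.92 m, τ = 166.6 × 6.92 = 1153 N·m counterclockwise.
Net load moment about support B = 2878 N·m counterclockwise.
Reaction R at support A is upward at 1.7 m, arm 5.9 m → moment R × 5.9 clockwise.
Balancing moments: R × 5.9 = 2878, giving R = 488 N.

R_A ≈ 488 N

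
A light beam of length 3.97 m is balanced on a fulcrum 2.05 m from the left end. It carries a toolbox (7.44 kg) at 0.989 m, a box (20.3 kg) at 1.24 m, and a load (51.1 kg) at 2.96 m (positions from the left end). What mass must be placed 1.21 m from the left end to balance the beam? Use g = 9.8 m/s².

Sum moments about the fulcrum (at 2.05 m from the left end) (the support reaction has zero arm there).
Toolbox: 7.44 × 9.8 = 72.91 N down at 0.989 m → arm 1.061 m, τ = 72.91 × 1.061 = 77.36 N·m counterclockwise.
Box: 20.3 × 9.8 = 198.9 N down at 1.24 m → arm 0.81 m, τ = 198.9 × 0.81 = 161.1 N·m counterclockwise.
Load: 51.1 × 9.8 = 500.8 N down at 2.96 m → arm 0.91 m, τ = 500.8 × 0.91 = 455.7 N·m clockwise.
Net moment of known loads = 217.2 N·m clockwise.
An unknown mass m at 1.21 m has arm 0.84 m; its moment is m·g·0.84 counterclockwise.
Balancing moments: m × 9.8 × 0.84 = 217.2, giving m = 217.2 / (9.8 × 0.84) = 26.4 kg.

m ≈ 26.4 kg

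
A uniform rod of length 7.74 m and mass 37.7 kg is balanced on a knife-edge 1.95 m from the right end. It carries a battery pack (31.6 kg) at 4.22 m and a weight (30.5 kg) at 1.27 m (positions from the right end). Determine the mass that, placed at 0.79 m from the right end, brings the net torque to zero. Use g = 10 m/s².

Taking torques about the knife-edge (at 1.95 m from the right end):
Beam weight: 37.7 × 10 = 377 N down at 3.87 m → arm 1.92 m, τ = 377 × 1.92 = 723.8 N·m counterclockwise.
Battery pack: 31.6 × 10 = 316 N down at 4.22 m → arm 2.27 m, τ = 316 × 2.27 = 717.3 N·m counterclockwise.
Weight: 30.5 × 10 = 305 N down at 1.27 m → arm 0.68 m, τ = 305 × 0.68 = 207.4 N·m clockwise.
Net moment of known loads = 1234 N·m counterclockwise.
An unknown mass m at 0.79 m has arm 1.16 m; its moment is m·g·1.16 clockwise.
Στ = 0 ⇒ m × 10 × 1.16 = 1234 ⇒ m = 1234 / (10 × 1.16) = 106 kg.

m ≈ 106 kg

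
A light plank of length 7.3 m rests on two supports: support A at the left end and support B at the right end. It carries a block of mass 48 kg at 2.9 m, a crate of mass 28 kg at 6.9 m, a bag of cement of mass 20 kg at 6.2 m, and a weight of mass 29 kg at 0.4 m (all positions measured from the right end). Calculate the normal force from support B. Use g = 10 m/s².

Sum moments about support A (its reaction then has zero moment arm).
Block: 48 × 10 = 480 N down at 2.9 m → arm 4.4 m, τ = 480 × 4.4 = 2112 N·m clockwise.
Crate: 28 × 10 = 280 N down at 6.9 m → arm 0.4 m, τ = 280 × 0.4 = 112 N·m clockwise.
Bag of cement: 20 × 10 = 200 N down at 6.2 m → arm 1.1 m, τ = 200 × 1.1 = 220 N·m clockwise.
Weight: 29 × 10 = 290 N down at 0.4 m → arm 6.9 m, τ = 290 × 6.9 = 2001 N·m clockwise.
Net load moment about support A = 4445 N·m clockwise.
Reaction R at support B is upward at 0 m, arm 7.3 m → moment R × 7.3 counterclockwise.
Setting net torque to zero: R × 7.3 = 4445 → R = 609 N.

R_B ≈ 609 N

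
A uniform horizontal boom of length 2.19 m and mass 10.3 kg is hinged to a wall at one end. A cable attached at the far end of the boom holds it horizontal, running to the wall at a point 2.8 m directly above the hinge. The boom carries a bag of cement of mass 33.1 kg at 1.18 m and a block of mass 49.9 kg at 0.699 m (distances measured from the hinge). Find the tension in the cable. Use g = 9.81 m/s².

T ≈ 485 N

Taking torques about the hinge:
Beam weight: 10.3 × 9.81 = 101 N down at 1.095 m → arm 1.095 m, τ = 101 × 1.095 = 110.6 N·m clockwise.
Bag of cement: 33.1 × 9.81 = 324.7 N down at 1.18 m → arm 1.18 m, τ = 324.7 × 1.18 = 383.1 N·m clockwise.
Block: 49.9 × 9.81 = 489.5 N down at 0.699 m → arm 0.699 m, τ = 489.5 × 0.699 = 342.2 N·m clockwise.
Total clockwise load moment = 835.9 N·m.
The cable tension T acts at 2.19 m; only its component perpendicular to the boom, T sinθ, produces torque. sinθ = h/√(h²+d²) = 2.8/√(2.8²+2.19²) = 0.7877.
For rotational equilibrium, T × 2.19 × 0.7877 = 835.9, so T = 835.9 / 1.725 = 485 N.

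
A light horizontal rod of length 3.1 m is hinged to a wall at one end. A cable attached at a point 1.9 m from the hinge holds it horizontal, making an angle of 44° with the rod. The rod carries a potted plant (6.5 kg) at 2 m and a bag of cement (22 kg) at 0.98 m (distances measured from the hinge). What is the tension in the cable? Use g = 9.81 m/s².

T ≈ 257 N

Take moments about the hinge.
Potted plant: 6.5 × 9.81 = 63.77 N down at 2 m → arm 2 m, τ = 63.77 × 2 = 127.5 N·m clockwise.
Bag of cement: 22 × 9.81 = 215.8 N down at 0.98 m → arm 0.98 m, τ = 215.8 × 0.98 = 211.5 N·m clockwise.
Total clockwise load moment = 339 N·m.
The cable tension T acts at 1.9 m; only its component perpendicular to the rod, T sinθ, produces torque. sin 44° = 0.6947.
For rotational equilibrium, T × 1.9 × 0.6947 = 339, so T = 339 / 1.32 = 257 N.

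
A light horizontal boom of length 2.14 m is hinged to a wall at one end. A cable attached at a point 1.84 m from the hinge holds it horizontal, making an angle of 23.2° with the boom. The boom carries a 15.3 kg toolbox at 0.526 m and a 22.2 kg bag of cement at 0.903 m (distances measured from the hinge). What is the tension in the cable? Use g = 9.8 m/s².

T ≈ 380 N

Taking torques about the hinge:
Toolbox: 15.3 × 9.8 = 149.9 N down at 0.526 m → arm 0.526 m, τ = 149.9 × 0.526 = 78.85 N·m clockwise.
Bag of cement: 22.2 × 9.8 = 217.6 N down at 0.903 m → arm 0.903 m, τ = 217.6 × 0.903 = 196.5 N·m clockwise.
Total clockwise load moment = 275.4 N·m.
The cable tension T acts at 1.84 m; only its component perpendicular to the boom, T sinθ, produces torque. sin 23.2° = 0.3939.
Setting net torque to zero: T × 1.84 × 0.3939 = 275.4 → T = 275.4 / 0.7248 = 380 N.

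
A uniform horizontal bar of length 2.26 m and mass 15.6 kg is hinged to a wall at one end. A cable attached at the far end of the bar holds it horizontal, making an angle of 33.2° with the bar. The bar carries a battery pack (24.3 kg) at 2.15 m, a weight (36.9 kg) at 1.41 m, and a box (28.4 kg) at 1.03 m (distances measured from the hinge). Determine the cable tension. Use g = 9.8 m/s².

T ≈ 1200 N

Taking torques about the hinge:
Beam weight: 15.6 × 9.8 = 152.9 N down at 1.13 m → arm 1.13 m, τ = 152.9 × 1.13 = 172.8 N·m clockwise.
Battery pack: 24.3 × 9.8 = 238.1 N down at 2.15 m → arm 2.15 m, τ = 238.1 × 2.15 = 511.9 N·m clockwise.
Weight: 36.9 × 9.8 = 361.6 N down at 1.41 m → arm 1.41 m, τ = 361.6 × 1.41 = 509.9 N·m clockwise.
Box: 28.4 × 9.8 = 278.3 N down at 1.03 m → arm 1.03 m, τ = 278.3 × 1.03 = 286.6 N·m clockwise.
Total clockwise load moment = 1481 N·m.
The cable tension T acts at 2.26 m; only its component perpendicular to the bar, T sinθ, produces torque. sin 33.2° = 0.5476.
For rotational equilibrium, T × 2.26 × 0.5476 = 1481, so T = 1481 / 1.238 = 1200 N.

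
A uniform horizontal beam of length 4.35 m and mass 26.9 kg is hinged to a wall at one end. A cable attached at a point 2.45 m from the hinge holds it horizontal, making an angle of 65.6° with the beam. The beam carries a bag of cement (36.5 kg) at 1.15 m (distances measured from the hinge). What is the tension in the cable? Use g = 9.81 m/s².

Sum moments about the hinge (the unknown hinge reaction has zero arm there).
Beam weight: 26.9 × 9.81 = 263.9 N down at 2.175 m → arm 2.175 m, τ = 263.9 × 2.175 = 574 N·m clockwise.
Bag of cement: 36.5 × 9.81 = 358.1 N down at 1.15 m → arm 1.15 m, τ = 358.1 × 1.15 = 411.8 N·m clockwise.
Total clockwise load moment = 985.8 N·m.
The cable tension T acts at 2.45 m; only its component perpendicular to the beam, T sinθ, produces torque. sin 65.6° = 0.9107.
For rotational equilibrium, T × 2.45 × 0.9107 = 985.8, so T = 985.8 / 2.231 = 442 N.

T ≈ 442 N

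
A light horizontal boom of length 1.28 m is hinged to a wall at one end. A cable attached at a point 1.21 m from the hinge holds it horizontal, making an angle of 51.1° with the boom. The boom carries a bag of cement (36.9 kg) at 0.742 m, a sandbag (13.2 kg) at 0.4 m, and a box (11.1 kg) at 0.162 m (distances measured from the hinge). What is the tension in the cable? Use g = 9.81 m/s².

T ≈ 359 N

Take moments about the hinge.
Bag of cement: 36.9 × 9.81 = 362 N down at 0.742 m → arm 0.742 m, τ = 362 × 0.742 = 268.6 N·m clockwise.
Sandbag: 13.2 × 9.81 = 129.5 N down at 0.4 m → arm 0.4 m, τ = 129.5 × 0.4 = 51.8 N·m clockwise.
Box: 11.1 × 9.81 = 108.9 N down at 0.162 m → arm 0.162 m, τ = 108.9 × 0.162 = 17.64 N·m clockwise.
Total clockwise load moment = 338 N·m.
The cable tension T acts at 1.21 m; only its component perpendicular to the boom, T sinθ, produces torque. sin 51.1° = 0.7782.
Balancing moments: T × 1.21 × 0.7782 = 338, giving T = 338 / 0.9416 = 359 N.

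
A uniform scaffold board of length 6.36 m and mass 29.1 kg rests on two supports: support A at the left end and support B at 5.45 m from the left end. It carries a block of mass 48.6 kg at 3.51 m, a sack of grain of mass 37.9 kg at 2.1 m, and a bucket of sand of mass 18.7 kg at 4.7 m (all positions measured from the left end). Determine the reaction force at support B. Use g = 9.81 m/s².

About support A:
Beam weight: 29.1 × 9.81 = 285.5 N down at 3.18 m → arm 3.18 m, τ = 285.5 × 3.18 = 907.9 N·m clockwise.
Block: 48.6 × 9.81 = 476.8 N down at 3.51 m → arm 3.51 m, τ = 476.8 × 3.51 = 1674 N·m clockwise.
Sack of grain: 37.9 × 9.81 = 371.8 N down at 2.1 m → arm 2.1 m, τ = 371.8 × 2.1 = 780.8 N·m clockwise.
Bucket of sand: 18.7 × 9.81 = 183.4 N down at 4.7 m → arm 4.7 m, τ = 183.4 × 4.7 = 862 N·m clockwise.
Net load moment about support A = 4225 N·m clockwise.
Reaction R at support B is upward at 5.45 m, arm 5.45 m → moment R × 5.45 counterclockwise.
Στ = 0 ⇒ R × 5.45 = 4225 ⇒ R = 775 N.

R_B ≈ 775 N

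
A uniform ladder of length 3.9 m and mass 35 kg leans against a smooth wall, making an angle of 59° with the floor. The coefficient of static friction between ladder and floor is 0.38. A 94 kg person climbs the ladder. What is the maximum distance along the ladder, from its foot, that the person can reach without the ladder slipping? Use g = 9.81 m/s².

About the foot of the ladder:
Ladder weight 35×9.81 = 343.4 N acts at 1.95 m along the ladder; its horizontal arm is 1.95·cos59° = 1.004 m → τ = 344.8 N·m clockwise.
Person weight 94×9.81 = 922.1 N at distance d → arm d·cos59° → τ = 922.1·d·0.515 clockwise.
Wall normal N at the top has arm L sinθ = 3.343 m counterclockwise, so Στ = 0 gives N·3.343 = 344.8 + 474.9·d.
ΣFy = 0 ⇒ N_floor = 1266 N, so the maximum friction is μ_s·N_floor = 0.38×1266 = 481.1 N. ΣFx = 0 ⇒ N_wall = f, so at the slipping point N = 481.1 N.
Substituting: 481.1×3.343 = 344.8 + 474.9·d ⇒ d = (1608 − 344.8) / 474.9 = 2.66 m.

d ≈ 2.66 m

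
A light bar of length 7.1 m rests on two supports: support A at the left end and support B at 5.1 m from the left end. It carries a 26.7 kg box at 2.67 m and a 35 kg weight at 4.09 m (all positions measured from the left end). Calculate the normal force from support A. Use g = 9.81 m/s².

R_A ≈ 193 N

Choose support B as the axis so its reaction then has zero moment arm.
Box: 26.7 × 9.81 = 261.9 N down at 2.67 m → arm 2.43 m, τ = 261.9 × 2.43 = 636.4 N·m counterclockwise.
Weight: 35 × 9.81 = 343.4 N down at 4.09 m → arm 1.01 m, τ = 343.4 × 1.01 = 346.8 N·m counterclockwise.
Net load moment about support B = 983.2 N·m counterclockwise.
Reaction R at support A is upward at 0 m, arm 5.1 m → moment R × 5.1 clockwise.
Balancing moments: R × 5.1 = 983.2, giving R = 193 N.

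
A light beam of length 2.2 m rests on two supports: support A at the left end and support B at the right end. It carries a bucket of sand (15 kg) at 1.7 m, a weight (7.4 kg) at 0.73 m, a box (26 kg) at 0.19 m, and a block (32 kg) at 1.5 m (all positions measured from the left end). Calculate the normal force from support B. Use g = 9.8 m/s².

R_B ≈ 373 N

Sum moments about support A (its reaction then has zero moment arm).
Bucket of sand: 15 × 9.8 = 147 N down at 1.7 m → arm 1.7 m, τ = 147 × 1.7 = 249.9 N·m clockwise.
Weight: 7.4 × 9.8 = 72.52 N down at 0.73 m → arm 0.73 m, τ = 72.52 × 0.73 = 52.94 N·m clockwise.
Box: 26 × 9.8 = 254.8 N down at 0.19 m → arm 0.19 m, τ = 254.8 × 0.19 = 48.41 N·m clockwise.
Block: 32 × 9.8 = 313.6 N down at 1.5 m → arm 1.5 m, τ = 313.6 × 1.5 = 470.4 N·m clockwise.
Net load moment about support A = 821.6 N·m clockwise.
Reaction R at support B is upward at 2.2 m, arm 2.2 m → moment R × 2.2 counterclockwise.
Balancing moments: R × 2.2 = 821.6, giving R = 373 N.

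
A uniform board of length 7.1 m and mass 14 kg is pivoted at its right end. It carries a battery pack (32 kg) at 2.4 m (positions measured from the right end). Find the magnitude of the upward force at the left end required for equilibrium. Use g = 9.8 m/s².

F ≈ 175 N

Choose the right end as the axis so the unknown pivot reaction has zero arm there.
Beam weight: 14 × 9.8 = 137.2 N down at 3.55 m → arm 3.55 m, τ = 137.2 × 3.55 = 487.1 N·m counterclockwise.
Battery pack: 32 × 9.8 = 313.6 N down at 2.4 m → arm 2.4 m, τ = 313.6 × 2.4 = 752.6 N·m counterclockwise.
Net moment of the loads = 1240 N·m counterclockwise.
The upward force F acts at the left end, arm 7.1 m, giving F × 7.1 clockwise.
Στ = 0 ⇒ F × 7.1 = 1240 ⇒ F = 1240 / 7.1 = 175 N.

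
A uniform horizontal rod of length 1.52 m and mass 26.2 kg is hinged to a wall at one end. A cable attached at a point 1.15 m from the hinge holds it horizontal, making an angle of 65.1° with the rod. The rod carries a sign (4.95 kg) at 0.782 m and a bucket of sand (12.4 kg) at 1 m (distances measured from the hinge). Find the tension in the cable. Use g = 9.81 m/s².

Taking torques about the hinge:
Beam weight: 26.2 × 9.81 = 257 N down at 0.76 m → arm 0.76 m, τ = 257 × 0.76 = 195.3 N·m clockwise.
Sign: 4.95 × 9.81 = 48.56 N down at 0.782 m → arm 0.782 m, τ = 48.56 × 0.782 = 37.97 N·m clockwise.
Bucket of sand: 12.4 × 9.81 = 121.6 N down at 1 m → arm 1 m, τ = 121.6 × 1 = 121.6 N·m clockwise.
Total clockwise load moment = 354.9 N·m.
The cable tension T acts at 1.15 m; only its component perpendicular to the rod, T sinθ, produces torque. sin 65.1° = 0.907.
Setting net torque to zero: T × 1.15 × 0.907 = 354.9 → T = 354.9 / 1.043 = 340 N.

T ≈ 340 N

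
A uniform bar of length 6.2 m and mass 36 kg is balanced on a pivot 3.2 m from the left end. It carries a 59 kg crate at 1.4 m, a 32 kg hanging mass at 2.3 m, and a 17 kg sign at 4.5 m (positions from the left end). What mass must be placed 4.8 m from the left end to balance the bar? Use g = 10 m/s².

m ≈ 72.8 kg

Take moments about the pivot (at 3.2 m from the left end).
Beam weight: 36 × 10 = 360 N down at 3.1 m → arm 0.1 m, τ = 360 × 0.1 = 36 N·m counterclockwise.
Crate: 59 × 10 = 590 N down at 1.4 m → arm 1.8 m, τ = 590 × 1.8 = 1062 N·m counterclockwise.
Hanging mass: 32 × 10 = 320 N down at 2.3 m → arm 0.9 m, τ = 320 × 0.9 = 288 N·m counterclockwise.
Sign: 17 × 10 = 170 N down at 4.5 m → arm 1.3 m, τ = 170 × 1.3 = 221 N·m clockwise.
Net moment of known loads = 1165 N·m counterclockwise.
An unknown mass m at 4.8 m has arm 1.6 m; its moment is m·g·1.6 clockwise.
Balancing moments: m × 10 × 1.6 = 1165, giving m = 1165 / (10 × 1.6) = 72.8 kg.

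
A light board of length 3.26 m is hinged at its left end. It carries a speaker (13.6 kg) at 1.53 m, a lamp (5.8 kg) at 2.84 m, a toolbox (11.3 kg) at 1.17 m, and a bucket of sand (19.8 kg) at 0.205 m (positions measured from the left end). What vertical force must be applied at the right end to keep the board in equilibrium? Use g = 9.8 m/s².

Taking torques about the left end:
Speaker: 13.6 × 9.8 = 133.3 N down at 1.53 m → arm 1.53 m, τ = 133.3 × 1.53 = 203.9 N·m clockwise.
Lamp: 5.8 × 9.8 = 56.84 N down at 2.84 m → arm 2.84 m, τ = 56.84 × 2.84 = 161.4 N·m clockwise.
Toolbox: 11.3 × 9.8 = 110.7 N down at 1.17 m → arm 1.17 m, τ = 110.7 × 1.17 = 129.5 N·m clockwise.
Bucket of sand: 19.8 × 9.8 = 194 N down at 0.205 m → arm 0.205 m, τ = 194 × 0.205 = 39.77 N·m clockwise.
Net moment of the loads = 534.6 N·m clockwise.
The upward force F acts at the right end, arm 3.26 m, giving F × 3.26 counterclockwise.
Balancing moments: F × 3.26 = 534.6, giving F = 534.6 / 3.26 = 164 N.

F ≈ 164 N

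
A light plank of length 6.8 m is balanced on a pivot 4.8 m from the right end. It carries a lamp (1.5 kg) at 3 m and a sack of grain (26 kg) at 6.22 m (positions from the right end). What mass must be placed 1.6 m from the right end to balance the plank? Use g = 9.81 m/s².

Taking torques about the pivot (at 4.8 m from the right end):
Lamp: 1.5 × 9.81 = 14.71 N down at 3 m → arm 1.8 m, τ = 14.71 × 1.8 = 26.48 N·m clockwise.
Sack of grain: 26 × 9.81 = 255.1 N down at 6.22 m → arm 1.42 m, τ = 255.1 × 1.42 = 362.2 N·m counterclockwise.
Net moment of known loads = 335.7 N·m counterclockwise.
An unknown mass m at 1.6 m has arm 3.2 m; its moment is m·g·3.2 clockwise.
Στ = 0 ⇒ m × 9.81 × 3.2 = 335.7 ⇒ m = 335.7 / (9.81 × 3.2) = 10.7 kg.

m ≈ 10.7 kg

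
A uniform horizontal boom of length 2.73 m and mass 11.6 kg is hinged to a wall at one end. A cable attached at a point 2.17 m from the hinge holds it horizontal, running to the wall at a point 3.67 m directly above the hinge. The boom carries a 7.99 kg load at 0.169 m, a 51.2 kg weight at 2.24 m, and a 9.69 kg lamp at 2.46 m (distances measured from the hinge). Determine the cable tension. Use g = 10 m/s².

T ≈ 834 N

About the hinge:
Beam weight: 11.6 × 10 = 116 N down at 1.365 m → arm 1.365 m, τ = 116 × 1.365 = 158.3 N·m clockwise.
Load: 7.99 × 10 = 79.9 N down at 0.169 m → arm 0.169 m, τ = 79.9 × 0.169 = 13.5 N·m clockwise.
Weight: 51.2 × 10 = 512 N down at 2.24 m → arm 2.24 m, τ = 512 × 2.24 = 1147 N·m clockwise.
Lamp: 9.69 × 10 = 96.9 N down at 2.46 m → arm 2.46 m, τ = 96.9 × 2.46 = 238.4 N·m clockwise.
Total clockwise load moment = 1557 N·m.
The cable tension T acts at 2.17 m; only its component perpendicular to the boom, T sinθ, produces torque. sinθ = h/√(h²+d²) = 3.67/√(3.67²+2.17²) = 0.8608.
For rotational equilibrium, T × 2.17 × 0.8608 = 1557, so T = 1557 / 1.868 = 834 N.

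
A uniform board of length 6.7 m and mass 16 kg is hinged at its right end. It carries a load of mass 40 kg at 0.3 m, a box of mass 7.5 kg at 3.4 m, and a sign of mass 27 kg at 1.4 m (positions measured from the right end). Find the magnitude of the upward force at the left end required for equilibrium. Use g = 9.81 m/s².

F ≈ 189 N

Sum moments about the right end (the unknown pivot reaction has zero arm there).
Beam weight: 16 × 9.81 = 157 N down at 3.35 m → arm 3.35 m, τ = 157 × 3.35 = 526 N·m counterclockwise.
Load: 40 × 9.81 = 392.4 N down at 0.3 m → arm 0.3 m, τ = 392.4 × 0.3 = 117.7 N·m counterclockwise.
Box: 7.5 × 9.81 = 73.58 N down at 3.4 m → arm 3.4 m, τ = 73.58 × 3.4 = 250.2 N·m counterclockwise.
Sign: 27 × 9.81 = 264.9 N down at 1.4 m → arm 1.4 m, τ = 264.9 × 1.4 = 370.9 N·m counterclockwise.
Net moment of the loads = 1265 N·m counterclockwise.
The upward force F acts at the left end, arm 6.7 m, giving F × 6.7 clockwise.
For rotational equilibrium, F × 6.7 = 1265, so F = 1265 / 6.7 = 189 N.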